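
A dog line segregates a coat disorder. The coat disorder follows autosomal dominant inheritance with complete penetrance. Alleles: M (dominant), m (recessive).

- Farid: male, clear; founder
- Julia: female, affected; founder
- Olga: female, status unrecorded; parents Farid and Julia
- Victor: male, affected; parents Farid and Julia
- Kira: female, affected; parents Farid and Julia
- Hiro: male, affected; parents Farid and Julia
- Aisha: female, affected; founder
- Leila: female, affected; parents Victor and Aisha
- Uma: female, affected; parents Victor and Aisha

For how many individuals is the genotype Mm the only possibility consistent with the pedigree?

Obligate heterozygotes: Victor is affected so carries M and received m from Farid (mm), so Victor is Mm; Kira is affected so carries M and received m from Farid (mm), so Kira is Mm; Hiro is affected so carries M and received m from Farid (mm), so Hiro is Mm.
Every other individual is either homozygous by phenotype or has at least one consistent homozygous assignment, so the count is 3.

3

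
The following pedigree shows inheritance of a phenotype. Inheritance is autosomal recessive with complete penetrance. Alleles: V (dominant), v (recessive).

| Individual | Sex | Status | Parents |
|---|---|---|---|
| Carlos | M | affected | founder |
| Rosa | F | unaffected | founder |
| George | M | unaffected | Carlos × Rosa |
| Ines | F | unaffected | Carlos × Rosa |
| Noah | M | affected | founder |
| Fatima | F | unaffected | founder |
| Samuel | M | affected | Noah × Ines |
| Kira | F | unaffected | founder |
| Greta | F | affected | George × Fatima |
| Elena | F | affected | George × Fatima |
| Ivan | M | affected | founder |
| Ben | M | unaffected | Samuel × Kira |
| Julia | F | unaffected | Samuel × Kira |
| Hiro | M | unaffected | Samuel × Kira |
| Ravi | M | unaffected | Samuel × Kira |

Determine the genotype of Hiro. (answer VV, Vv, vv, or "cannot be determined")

Vv

From phenotype alone, Hiro is VV or Vv.
Hiro is unaffected so carries V and received v from Samuel (vv), so Hiro is Vv.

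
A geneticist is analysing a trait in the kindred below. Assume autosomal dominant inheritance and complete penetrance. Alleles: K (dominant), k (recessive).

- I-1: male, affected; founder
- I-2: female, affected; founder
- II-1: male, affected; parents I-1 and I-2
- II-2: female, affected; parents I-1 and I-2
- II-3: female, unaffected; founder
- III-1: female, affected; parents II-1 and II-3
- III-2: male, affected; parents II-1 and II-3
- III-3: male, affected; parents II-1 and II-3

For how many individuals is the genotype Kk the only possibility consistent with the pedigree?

Obligate heterozygotes: III-1 is affected so carries K and received k from II-3 (kk), so III-1 is Kk; III-2 is affected so carries K and received k from II-3 (kk), so III-2 is Kk; III-3 is affected so carries K and received k from II-3 (kk), so III-3 is Kk.
Every other individual is either homozygous by phenotype or has at least one consistent homozygous assignment, so the count is 3.

3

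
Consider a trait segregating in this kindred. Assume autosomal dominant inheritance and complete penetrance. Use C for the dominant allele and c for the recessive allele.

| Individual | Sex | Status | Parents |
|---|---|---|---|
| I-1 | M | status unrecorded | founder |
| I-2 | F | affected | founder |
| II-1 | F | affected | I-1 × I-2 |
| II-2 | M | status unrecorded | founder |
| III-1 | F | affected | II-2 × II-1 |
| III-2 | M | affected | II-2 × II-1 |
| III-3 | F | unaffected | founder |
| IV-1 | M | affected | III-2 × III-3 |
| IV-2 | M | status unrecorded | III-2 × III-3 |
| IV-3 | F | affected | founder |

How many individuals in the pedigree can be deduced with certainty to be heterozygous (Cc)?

1

Obligate heterozygotes: IV-1 is affected so carries C and received c from III-3 (cc), so IV-1 is Cc.
Every other individual is either homozygous by phenotype or has at least one consistent homozygous assignment, so the count is 1.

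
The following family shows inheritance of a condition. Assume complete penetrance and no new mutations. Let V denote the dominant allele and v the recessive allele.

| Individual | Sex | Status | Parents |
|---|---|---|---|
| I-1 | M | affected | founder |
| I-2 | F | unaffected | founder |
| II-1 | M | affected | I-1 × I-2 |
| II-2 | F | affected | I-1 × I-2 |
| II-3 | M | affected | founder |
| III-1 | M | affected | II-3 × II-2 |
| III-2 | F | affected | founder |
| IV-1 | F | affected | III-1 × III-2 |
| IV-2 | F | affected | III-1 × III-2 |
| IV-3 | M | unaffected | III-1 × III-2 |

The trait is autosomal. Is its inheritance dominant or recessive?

III-1 and III-2 are both affected yet have an unaffected child IV-3. Under a recessive model two affected parents are homozygous and every child would be affected, so the trait cannot be recessive.

dominant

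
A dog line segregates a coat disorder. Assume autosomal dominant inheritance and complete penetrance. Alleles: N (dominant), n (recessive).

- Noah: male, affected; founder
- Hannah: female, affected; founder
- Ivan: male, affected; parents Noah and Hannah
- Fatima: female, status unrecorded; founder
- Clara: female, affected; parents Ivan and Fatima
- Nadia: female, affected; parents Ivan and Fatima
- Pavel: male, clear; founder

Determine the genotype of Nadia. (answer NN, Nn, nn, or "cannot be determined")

Nadia's phenotype allows NN or Nn, and no parent or child forces a single allele at both positions; consistent genotype assignments exist with Nadia as NN or Nn.

cannot be determined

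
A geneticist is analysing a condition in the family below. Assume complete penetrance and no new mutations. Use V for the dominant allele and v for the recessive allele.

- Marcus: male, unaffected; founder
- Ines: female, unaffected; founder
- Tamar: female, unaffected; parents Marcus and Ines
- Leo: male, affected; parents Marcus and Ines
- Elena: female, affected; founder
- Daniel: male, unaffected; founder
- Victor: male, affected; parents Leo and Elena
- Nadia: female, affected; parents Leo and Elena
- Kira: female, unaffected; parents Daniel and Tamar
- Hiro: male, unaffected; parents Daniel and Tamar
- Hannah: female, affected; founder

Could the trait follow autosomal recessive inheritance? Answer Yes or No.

Yes

A consistent assignment under autosomal recessive exists: Marcus Vv, Ines Vv, Tamar VV, Leo vv, Elena vv, Daniel VV, Victor vv, Nadia vv, Kira VV, Hiro VV, Hannah vv.
In this assignment every recorded phenotype matches its genotype and every non-founder's genotype is obtainable from its parents' genotypes, so the pedigree is consistent.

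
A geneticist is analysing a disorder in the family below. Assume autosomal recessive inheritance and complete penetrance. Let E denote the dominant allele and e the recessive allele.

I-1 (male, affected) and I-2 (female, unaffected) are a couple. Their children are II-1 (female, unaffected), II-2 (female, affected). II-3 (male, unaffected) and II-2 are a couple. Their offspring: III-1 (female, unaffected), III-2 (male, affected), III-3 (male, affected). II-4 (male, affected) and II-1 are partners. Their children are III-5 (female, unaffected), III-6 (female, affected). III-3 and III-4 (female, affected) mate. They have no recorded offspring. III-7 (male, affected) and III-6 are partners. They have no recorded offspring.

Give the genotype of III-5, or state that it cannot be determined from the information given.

From phenotype alone, III-5 is EE or Ee.
III-5 is unaffected so carries E and received e from II-4 (ee), so III-5 is Ee.

Ee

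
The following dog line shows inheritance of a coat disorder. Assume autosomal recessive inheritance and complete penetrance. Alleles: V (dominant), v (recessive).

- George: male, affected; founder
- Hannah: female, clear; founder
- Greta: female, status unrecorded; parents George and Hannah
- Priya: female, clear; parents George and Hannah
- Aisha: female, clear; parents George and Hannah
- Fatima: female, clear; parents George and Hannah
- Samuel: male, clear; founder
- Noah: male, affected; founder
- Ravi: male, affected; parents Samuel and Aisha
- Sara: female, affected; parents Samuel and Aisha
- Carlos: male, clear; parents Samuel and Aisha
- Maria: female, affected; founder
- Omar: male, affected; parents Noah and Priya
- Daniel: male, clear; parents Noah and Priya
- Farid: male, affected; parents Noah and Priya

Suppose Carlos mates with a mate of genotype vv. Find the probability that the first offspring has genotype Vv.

2/3

Samuel is clear so carries V and passed v to Ravi (vv), so Samuel is Vv.
Aisha is clear so carries V and received v from George (vv), so Aisha is Vv.
Carlos is a clear offspring of Samuel (Vv) × Aisha (Vv), whose cross gives 1/4 VV : 1/2 Vv : 1/4 vv; conditioning on being clear, Carlos is VV with probability 1/3, Vv with probability 2/3.
Summing over parental genotype combinations, P(offspring has genotype Vv) = 1/3·1 + 2/3·1/2 = 2/3.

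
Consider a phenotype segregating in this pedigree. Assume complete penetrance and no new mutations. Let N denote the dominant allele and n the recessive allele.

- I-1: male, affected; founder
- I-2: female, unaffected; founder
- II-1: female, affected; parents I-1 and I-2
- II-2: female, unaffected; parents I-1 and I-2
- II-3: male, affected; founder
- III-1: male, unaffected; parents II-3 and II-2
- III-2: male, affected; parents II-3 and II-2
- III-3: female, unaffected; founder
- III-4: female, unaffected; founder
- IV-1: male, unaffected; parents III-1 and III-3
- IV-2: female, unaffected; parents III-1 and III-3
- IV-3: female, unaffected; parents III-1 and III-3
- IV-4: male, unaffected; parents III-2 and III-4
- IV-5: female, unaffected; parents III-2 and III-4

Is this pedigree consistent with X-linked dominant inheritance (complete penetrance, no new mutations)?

Under X-linked dominant, II-2 (unaffected, female) cannot arise from I-1 (affected) × I-2 (unaffected).

No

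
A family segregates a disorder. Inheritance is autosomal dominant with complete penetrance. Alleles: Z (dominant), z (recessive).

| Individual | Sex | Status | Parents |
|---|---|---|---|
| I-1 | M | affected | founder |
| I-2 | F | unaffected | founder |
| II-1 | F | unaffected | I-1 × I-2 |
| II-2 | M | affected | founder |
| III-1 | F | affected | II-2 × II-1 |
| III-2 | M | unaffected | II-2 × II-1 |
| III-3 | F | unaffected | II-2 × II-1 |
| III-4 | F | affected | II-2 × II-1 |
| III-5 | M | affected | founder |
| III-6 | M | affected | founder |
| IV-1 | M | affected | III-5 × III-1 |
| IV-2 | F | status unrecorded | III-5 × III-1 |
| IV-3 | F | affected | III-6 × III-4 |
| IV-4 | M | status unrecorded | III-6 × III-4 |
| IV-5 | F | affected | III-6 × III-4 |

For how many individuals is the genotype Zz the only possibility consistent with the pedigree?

4

Obligate heterozygotes: I-1 is affected so carries Z and passed z to II-1 (zz), so I-1 is Zz; II-2 is affected so carries Z and passed z to III-2 (zz), so II-2 is Zz; III-1 is affected so carries Z and received z from II-1 (zz), so III-1 is Zz; III-4 is affected so carries Z and received z from II-1 (zz), so III-4 is Zz.
Every other individual is either homozygous by phenotype or has at least one consistent homozygous assignment, so the count is 4.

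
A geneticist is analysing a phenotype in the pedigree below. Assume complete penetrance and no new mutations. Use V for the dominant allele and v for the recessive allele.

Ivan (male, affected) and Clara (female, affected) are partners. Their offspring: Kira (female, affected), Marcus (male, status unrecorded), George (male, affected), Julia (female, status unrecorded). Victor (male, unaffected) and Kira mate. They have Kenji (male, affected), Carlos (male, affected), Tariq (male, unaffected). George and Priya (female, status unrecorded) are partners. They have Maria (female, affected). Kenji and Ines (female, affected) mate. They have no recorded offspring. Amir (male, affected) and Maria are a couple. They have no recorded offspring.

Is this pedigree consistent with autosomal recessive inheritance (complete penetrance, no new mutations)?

Yes

A consistent assignment under autosomal recessive exists: Ivan vv, Clara vv, Kira vv, Marcus vv, George vv, Julia vv, Victor Vv, Priya Vv, Kenji vv, Carlos vv, Tariq Vv, Ines vv, Maria vv, Amir vv.
In this assignment every recorded phenotype matches its genotype and every non-founder's genotype is obtainable from its parents' genotypes, so the pedigree is consistent.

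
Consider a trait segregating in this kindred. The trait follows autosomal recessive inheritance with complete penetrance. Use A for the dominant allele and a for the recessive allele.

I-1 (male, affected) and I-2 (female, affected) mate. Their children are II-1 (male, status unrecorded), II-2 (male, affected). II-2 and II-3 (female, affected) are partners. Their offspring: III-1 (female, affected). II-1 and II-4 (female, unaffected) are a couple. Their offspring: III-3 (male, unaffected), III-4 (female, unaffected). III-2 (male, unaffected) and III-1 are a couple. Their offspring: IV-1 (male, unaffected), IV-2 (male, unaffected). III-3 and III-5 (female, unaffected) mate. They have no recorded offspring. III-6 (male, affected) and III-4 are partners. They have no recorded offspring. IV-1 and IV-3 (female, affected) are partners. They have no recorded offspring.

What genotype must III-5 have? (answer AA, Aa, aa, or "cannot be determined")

III-5's phenotype allows AA or Aa, and no parent or child forces a single allele at both positions; consistent genotype assignments exist with III-5 as AA or Aa.

cannot be determined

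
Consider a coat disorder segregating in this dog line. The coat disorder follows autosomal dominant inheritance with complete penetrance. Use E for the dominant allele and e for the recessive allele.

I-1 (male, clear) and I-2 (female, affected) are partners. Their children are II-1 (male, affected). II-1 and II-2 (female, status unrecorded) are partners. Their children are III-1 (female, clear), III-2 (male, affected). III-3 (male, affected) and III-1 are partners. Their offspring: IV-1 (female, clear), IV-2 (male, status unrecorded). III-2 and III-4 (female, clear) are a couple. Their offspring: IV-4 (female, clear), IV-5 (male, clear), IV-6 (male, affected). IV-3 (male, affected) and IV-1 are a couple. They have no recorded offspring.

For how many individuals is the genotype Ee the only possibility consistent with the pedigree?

Obligate heterozygotes: II-1 is affected so carries E and received e from I-1 (ee), so II-1 is Ee; III-2 is affected so carries E and passed e to IV-4 (ee), so III-2 is Ee; III-3 is affected so carries E and passed e to IV-1 (ee), so III-3 is Ee; IV-6 is affected so carries E and received e from III-4 (ee), so IV-6 is Ee.
Every other individual is either homozygous by phenotype or has at least one consistent homozygous assignment, so the count is 4.

4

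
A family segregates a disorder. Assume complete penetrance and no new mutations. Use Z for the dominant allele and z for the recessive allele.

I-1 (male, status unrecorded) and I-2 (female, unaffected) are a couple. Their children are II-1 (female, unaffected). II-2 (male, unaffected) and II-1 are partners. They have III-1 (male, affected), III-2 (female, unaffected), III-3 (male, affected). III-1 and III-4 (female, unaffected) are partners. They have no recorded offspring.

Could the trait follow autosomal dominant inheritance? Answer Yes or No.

No

Under autosomal dominant, III-1 (affected, male) cannot arise from II-2 (unaffected) × II-1 (unaffected).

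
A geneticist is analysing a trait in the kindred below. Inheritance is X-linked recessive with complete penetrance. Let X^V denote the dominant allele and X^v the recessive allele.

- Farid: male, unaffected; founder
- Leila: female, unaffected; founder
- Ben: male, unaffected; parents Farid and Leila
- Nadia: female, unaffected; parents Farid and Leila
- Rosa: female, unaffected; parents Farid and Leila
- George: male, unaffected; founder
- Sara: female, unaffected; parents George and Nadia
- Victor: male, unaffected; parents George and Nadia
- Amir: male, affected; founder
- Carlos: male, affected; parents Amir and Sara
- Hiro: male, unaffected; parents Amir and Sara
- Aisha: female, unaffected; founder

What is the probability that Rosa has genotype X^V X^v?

Farid is unaffected, so Farid is X^V Y.
Leila is unaffected so carries V and passed v to Nadia (X^V X^v, whose V came from Farid), so Leila is X^V X^v.
Their cross gives offspring ratios 1/2 X^V X^V : 1/2 X^V X^v. Conditioning on Rosa being unaffected, P(X^V X^v) = 1/2 / 1 = 1/2.

1/2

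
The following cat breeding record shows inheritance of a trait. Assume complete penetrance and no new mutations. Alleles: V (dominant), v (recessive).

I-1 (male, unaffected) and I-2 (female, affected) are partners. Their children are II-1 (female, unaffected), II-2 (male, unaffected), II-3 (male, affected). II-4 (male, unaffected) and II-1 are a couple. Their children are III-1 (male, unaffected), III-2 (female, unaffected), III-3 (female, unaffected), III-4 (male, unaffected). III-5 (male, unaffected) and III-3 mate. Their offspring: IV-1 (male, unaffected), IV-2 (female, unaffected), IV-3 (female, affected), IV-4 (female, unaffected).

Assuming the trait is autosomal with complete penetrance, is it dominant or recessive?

III-5 and III-3 are both unaffected yet have an affected child IV-3. Under dominance, an affected child requires at least one affected parent, so the trait cannot be dominant.

recessive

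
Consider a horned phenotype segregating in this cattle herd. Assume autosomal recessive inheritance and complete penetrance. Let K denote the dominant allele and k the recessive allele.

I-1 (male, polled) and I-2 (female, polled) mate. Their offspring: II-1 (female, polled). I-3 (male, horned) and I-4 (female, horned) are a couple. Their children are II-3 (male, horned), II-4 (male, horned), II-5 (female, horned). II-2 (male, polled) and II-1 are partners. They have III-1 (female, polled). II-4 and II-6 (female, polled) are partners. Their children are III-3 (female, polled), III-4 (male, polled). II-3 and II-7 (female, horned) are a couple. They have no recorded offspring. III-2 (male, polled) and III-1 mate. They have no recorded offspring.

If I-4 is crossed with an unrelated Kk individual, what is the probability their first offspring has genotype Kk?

1/2

I-4 is horned, so I-4 is kk.
The cross gives 1/2 Kk : 1/2 kk, so P(offspring has genotype Kk) = 1/2.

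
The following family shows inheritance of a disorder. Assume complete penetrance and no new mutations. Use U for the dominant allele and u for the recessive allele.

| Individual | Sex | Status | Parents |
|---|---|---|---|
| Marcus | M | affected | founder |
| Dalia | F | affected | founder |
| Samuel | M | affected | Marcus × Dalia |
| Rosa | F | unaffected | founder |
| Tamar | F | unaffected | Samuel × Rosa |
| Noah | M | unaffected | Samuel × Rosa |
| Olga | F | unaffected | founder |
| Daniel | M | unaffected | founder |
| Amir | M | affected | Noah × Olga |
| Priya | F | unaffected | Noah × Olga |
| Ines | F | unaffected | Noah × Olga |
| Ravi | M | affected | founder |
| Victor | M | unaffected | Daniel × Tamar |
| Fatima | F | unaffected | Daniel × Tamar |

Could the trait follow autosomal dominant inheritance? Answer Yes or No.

Under autosomal dominant, Amir (affected, male) cannot arise from Noah (unaffected) × Olga (unaffected).

No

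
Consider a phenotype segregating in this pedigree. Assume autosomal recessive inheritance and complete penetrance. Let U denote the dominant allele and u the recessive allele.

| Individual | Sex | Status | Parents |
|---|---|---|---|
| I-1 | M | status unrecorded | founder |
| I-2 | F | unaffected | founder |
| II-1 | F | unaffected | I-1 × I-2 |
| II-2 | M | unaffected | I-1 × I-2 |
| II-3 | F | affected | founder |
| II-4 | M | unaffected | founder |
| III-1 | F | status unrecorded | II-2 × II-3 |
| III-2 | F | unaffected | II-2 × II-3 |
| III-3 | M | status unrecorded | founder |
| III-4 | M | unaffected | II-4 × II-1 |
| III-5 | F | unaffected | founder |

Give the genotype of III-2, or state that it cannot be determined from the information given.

Uu

From phenotype alone, III-2 is UU or Uu.
III-2 is unaffected so carries U and received u from II-3 (uu), so III-2 is Uu.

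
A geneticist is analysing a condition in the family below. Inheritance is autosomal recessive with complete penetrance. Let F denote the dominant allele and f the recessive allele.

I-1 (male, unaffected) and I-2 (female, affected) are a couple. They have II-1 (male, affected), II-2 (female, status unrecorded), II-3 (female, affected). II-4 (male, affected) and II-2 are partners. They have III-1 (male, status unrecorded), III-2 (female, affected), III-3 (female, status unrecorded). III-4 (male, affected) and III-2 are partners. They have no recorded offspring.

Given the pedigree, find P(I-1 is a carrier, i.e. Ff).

I-1 is unaffected so carries F and passed f to II-1 (ff), so I-1 is Ff, giving P(Ff) = 1.

1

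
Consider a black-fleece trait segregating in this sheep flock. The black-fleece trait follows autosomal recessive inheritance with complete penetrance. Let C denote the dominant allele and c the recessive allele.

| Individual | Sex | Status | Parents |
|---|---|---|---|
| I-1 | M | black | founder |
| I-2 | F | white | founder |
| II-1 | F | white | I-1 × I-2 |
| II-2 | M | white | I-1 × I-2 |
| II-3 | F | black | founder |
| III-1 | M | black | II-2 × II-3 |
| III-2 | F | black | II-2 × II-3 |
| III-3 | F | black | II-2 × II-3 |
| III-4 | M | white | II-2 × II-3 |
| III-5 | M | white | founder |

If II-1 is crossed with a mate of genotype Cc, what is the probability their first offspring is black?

1/4

II-1 is white so carries C and received c from I-1 (cc), so II-1 is Cc.
The cross gives 1/4 CC : 1/2 Cc : 1/4 cc, so P(offspring is black) = 1/4.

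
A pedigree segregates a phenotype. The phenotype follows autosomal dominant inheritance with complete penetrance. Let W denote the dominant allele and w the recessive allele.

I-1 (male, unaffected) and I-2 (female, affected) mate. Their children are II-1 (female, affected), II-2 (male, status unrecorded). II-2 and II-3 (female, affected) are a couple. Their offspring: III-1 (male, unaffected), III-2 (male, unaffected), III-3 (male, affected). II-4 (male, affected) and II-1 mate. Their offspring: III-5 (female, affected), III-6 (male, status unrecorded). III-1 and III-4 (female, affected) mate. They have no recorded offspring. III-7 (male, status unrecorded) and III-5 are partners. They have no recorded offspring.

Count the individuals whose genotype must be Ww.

Obligate heterozygotes: II-1 is affected so carries W and received w from I-1 (ww), so II-1 is Ww; II-3 is affected so carries W and passed w to III-1 (ww), so II-3 is Ww.
Every other individual is either homozygous by phenotype or has at least one consistent homozygous assignment, so the count is 2.

2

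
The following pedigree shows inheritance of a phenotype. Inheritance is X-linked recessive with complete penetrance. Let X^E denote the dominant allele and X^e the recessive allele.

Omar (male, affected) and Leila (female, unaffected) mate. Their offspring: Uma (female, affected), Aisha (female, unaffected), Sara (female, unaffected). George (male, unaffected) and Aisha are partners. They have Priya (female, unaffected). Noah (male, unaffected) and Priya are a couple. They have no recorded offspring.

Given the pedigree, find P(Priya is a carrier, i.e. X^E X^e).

George is unaffected, so George is X^E Y.
Aisha is unaffected so carries E and received e from Omar (X^e Y), so Aisha is X^E X^e.
Their cross gives offspring ratios 1/2 X^E X^E : 1/2 X^E X^e. Conditioning on Priya being unaffected, P(X^E X^e) = 1/2 / 1 = 1/2.

1/2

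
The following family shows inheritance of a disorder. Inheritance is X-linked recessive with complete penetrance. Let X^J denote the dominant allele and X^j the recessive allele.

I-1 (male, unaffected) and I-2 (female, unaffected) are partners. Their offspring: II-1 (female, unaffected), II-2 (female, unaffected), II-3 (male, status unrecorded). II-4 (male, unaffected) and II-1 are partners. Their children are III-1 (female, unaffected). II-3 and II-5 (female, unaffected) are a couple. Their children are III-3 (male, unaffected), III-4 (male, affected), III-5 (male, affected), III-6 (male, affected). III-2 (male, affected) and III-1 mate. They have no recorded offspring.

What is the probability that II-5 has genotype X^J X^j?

II-5 is unaffected so carries J and passed j to III-4 (X^j Y), so II-5 is X^J X^j, giving P(X^J X^j) = 1.

1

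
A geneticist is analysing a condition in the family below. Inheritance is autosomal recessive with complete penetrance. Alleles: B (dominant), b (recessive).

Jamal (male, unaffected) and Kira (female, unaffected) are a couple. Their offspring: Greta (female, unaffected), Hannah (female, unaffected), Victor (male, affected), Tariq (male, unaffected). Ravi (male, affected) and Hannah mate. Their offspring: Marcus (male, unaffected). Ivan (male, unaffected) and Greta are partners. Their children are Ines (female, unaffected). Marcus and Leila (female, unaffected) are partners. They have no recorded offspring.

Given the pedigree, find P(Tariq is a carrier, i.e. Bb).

Jamal is unaffected so carries B and passed b to Victor (bb), so Jamal is Bb.
Kira is unaffected so carries B and passed b to Victor (bb), so Kira is Bb.
Their cross gives offspring ratios 1/4 BB : 1/2 Bb : 1/4 bb. Conditioning on Tariq being unaffected, P(Bb) = 1/2 / 3/4 = 2/3.

2/3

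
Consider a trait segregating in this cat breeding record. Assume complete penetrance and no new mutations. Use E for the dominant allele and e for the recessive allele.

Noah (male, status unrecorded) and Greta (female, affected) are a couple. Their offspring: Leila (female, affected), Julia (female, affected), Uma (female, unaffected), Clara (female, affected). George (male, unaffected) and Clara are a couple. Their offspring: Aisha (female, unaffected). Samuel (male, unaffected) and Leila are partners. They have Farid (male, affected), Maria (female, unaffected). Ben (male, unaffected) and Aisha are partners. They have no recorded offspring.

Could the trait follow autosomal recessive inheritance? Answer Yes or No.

A consistent assignment under autosomal recessive exists: Noah Ee, Greta ee, Leila ee, Julia ee, Uma Ee, Clara ee, George EE, Samuel Ee, Aisha Ee, Ben EE, Farid ee, Maria Ee.
In this assignment every recorded phenotype matches its genotype and every non-founder's genotype is obtainable from its parents' genotypes, so the pedigree is consistent.

Yes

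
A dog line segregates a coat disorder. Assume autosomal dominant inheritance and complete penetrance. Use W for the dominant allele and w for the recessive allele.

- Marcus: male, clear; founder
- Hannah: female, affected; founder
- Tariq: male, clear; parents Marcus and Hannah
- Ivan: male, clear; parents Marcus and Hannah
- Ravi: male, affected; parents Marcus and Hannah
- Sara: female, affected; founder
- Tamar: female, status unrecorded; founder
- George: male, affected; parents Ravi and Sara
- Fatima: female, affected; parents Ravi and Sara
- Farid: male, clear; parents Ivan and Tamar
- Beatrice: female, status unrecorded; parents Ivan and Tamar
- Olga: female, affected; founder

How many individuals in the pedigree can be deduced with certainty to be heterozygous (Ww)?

Obligate heterozygotes: Hannah is affected so carries W and passed w to Tariq (ww), so Hannah is Ww; Ravi is affected so carries W and received w from Marcus (ww), so Ravi is Ww.
Every other individual is either homozygous by phenotype or has at least one consistent homozygous assignment, so the count is 2.

2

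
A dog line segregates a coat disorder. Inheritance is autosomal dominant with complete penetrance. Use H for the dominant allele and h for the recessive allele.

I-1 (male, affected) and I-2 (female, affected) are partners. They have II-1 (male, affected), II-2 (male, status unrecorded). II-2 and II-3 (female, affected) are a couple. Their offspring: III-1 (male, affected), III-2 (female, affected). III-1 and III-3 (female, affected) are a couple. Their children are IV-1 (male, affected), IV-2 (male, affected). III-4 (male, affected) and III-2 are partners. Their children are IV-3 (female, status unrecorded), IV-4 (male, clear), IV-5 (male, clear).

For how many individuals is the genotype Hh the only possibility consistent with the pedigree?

Obligate heterozygotes: III-2 is affected so carries H and passed h to IV-4 (hh), so III-2 is Hh; III-4 is affected so carries H and passed h to IV-4 (hh), so III-4 is Hh.
Every other individual is either homozygous by phenotype or has at least one consistent homozygous assignment, so the count is 2.

2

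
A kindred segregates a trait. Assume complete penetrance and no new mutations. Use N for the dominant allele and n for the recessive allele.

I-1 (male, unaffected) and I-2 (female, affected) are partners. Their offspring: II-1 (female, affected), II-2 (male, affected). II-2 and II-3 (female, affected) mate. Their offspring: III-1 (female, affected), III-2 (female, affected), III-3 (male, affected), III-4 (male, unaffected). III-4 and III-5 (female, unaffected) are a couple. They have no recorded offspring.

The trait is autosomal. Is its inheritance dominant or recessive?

II-2 and II-3 are both affected yet have an unaffected child III-4. Under a recessive model two affected parents are homozygous and every child would be affected, so the trait cannot be recessive.

dominant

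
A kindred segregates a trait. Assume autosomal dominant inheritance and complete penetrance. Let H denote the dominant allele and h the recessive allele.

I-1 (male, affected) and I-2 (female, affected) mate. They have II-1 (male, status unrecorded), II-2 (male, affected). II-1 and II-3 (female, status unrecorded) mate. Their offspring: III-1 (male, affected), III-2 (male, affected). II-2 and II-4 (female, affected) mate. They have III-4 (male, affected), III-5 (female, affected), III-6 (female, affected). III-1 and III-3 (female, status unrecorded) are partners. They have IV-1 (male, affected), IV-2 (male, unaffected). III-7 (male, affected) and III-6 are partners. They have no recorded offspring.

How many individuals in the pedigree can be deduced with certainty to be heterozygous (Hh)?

Obligate heterozygotes: III-1 is affected so carries H and passed h to IV-2 (hh), so III-1 is Hh.
Every other individual is either homozygous by phenotype or has at least one consistent homozygous assignment, so the count is 1.

1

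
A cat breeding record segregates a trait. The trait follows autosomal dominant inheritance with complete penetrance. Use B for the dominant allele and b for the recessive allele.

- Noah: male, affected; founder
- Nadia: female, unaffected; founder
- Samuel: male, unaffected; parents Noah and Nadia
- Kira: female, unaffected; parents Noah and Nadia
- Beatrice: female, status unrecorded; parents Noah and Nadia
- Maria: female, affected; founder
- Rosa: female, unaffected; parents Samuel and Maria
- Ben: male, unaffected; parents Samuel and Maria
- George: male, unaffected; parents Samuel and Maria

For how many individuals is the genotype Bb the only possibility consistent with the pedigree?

2

Obligate heterozygotes: Noah is affected so carries B and passed b to Samuel (bb), so Noah is Bb; Maria is affected so carries B and passed b to Rosa (bb), so Maria is Bb.
Every other individual is either homozygous by phenotype or has at least one consistent homozygous assignment, so the count is 2.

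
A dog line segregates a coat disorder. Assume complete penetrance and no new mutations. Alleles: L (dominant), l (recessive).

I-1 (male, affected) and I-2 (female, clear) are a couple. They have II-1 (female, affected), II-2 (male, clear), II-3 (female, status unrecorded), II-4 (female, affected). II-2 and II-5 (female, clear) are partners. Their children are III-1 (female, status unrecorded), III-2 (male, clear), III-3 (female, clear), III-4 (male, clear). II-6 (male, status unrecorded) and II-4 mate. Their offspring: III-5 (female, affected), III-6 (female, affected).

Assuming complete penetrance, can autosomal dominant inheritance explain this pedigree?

A consistent assignment under autosomal dominant exists: I-1 Ll, I-2 ll, II-1 Ll, II-2 ll, II-3 Ll, II-4 Ll, II-5 ll, II-6 LL, III-1 ll, III-2 ll, III-3 ll, III-4 ll, III-5 LL, III-6 LL.
In this assignment every recorded phenotype matches its genotype and every non-founder's genotype is obtainable from its parents' genotypes, so the pedigree is consistent.

Yes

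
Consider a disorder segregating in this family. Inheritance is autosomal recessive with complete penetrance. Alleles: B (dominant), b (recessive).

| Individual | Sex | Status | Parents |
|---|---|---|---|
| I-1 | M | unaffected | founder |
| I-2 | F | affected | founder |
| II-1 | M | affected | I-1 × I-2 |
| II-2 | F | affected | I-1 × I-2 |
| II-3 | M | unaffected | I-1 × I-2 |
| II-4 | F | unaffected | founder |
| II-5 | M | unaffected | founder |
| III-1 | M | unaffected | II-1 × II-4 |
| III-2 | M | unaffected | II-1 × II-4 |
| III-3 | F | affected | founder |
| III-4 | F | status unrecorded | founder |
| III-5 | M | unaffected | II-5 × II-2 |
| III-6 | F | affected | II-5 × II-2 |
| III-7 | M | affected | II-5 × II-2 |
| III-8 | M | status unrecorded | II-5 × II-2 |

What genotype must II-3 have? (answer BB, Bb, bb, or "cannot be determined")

From phenotype alone, II-3 is BB or Bb.
II-3 is unaffected so carries B and received b from I-2 (bb), so II-3 is Bb.

Bb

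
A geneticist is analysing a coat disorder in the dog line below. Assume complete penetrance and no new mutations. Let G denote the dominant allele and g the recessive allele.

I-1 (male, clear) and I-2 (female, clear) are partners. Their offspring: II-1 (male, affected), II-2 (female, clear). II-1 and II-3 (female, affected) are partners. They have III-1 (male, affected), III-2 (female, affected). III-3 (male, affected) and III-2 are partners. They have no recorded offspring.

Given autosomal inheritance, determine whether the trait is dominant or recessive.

recessive

I-1 and I-2 are both clear yet have an affected child II-1. Under dominance, an affected child requires at least one affected parent, so the trait cannot be dominant.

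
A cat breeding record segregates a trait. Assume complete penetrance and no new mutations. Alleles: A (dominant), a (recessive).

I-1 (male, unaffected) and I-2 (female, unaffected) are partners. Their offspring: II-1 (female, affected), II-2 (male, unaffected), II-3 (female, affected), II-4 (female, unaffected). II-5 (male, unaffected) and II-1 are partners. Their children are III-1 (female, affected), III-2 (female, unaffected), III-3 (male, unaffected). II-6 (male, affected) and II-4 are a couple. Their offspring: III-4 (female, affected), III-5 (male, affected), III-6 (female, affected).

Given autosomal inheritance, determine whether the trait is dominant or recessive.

I-1 and I-2 are both unaffected yet have an affected child II-1. Under dominance, an affected child requires at least one affected parent, so the trait cannot be dominant.

recessive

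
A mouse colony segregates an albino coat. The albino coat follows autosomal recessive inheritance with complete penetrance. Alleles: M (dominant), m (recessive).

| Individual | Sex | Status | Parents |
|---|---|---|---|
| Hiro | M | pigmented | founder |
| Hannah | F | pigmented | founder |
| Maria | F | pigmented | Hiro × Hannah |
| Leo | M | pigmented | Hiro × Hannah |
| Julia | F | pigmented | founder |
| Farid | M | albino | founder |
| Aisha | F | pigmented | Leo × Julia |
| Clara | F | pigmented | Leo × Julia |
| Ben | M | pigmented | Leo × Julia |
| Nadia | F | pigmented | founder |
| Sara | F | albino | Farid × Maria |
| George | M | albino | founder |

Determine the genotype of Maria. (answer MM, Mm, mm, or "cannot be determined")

From phenotype alone, Maria is MM or Mm.
Maria is pigmented so carries M and passed m to Sara (mm), so Maria is Mm.

Mm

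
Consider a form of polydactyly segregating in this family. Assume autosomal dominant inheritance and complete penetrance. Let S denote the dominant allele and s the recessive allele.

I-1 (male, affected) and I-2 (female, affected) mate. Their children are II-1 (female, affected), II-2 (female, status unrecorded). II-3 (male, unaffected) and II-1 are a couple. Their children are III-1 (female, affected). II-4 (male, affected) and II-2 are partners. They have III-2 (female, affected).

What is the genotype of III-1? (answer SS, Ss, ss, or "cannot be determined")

From phenotype alone, III-1 is SS or Ss.
III-1 is affected so carries S and received s from II-3 (ss), so III-1 is Ss.

Ss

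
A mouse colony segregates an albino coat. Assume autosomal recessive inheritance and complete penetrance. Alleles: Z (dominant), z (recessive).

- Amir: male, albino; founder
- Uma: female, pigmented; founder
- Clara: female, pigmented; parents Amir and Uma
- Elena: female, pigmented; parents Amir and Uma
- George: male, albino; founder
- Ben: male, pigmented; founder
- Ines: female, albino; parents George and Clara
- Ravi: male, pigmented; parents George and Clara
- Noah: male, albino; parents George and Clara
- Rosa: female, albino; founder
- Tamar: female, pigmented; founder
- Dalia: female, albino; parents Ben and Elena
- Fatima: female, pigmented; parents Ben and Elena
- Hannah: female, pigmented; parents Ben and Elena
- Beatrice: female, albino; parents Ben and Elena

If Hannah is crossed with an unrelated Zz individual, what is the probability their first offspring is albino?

Ben is pigmented so carries Z and passed z to Dalia (zz), so Ben is Zz.
Elena is pigmented so carries Z and received z from Amir (zz), so Elena is Zz.
Hannah is a pigmented offspring of Ben (Zz) × Elena (Zz), whose cross gives 1/4 ZZ : 1/2 Zz : 1/4 zz; conditioning on being pigmented, Hannah is ZZ with probability 1/3, Zz with probability 2/3.
Summing over parental genotype combinations, P(offspring is albino) = 2/3·1/4 = 1/6.

1/6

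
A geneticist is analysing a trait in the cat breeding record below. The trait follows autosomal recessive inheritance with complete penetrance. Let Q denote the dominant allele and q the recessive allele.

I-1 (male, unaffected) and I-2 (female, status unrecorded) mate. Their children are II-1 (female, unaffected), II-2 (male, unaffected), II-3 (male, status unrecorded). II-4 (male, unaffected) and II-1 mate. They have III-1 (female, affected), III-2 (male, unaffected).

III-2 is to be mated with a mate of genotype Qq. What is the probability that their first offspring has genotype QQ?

1/3

II-4 is unaffected so carries Q and passed q to III-1 (qq), so II-4 is Qq.
II-1 is unaffected so carries Q and passed q to III-1 (qq), so II-1 is Qq.
III-2 is an unaffected offspring of II-4 (Qq) × II-1 (Qq), whose cross gives 1/4 QQ : 1/2 Qq : 1/4 qq; conditioning on being unaffected, III-2 is QQ with probability 1/3, Qq with probability 2/3.
Summing over parental genotype combinations, P(offspring has genotype QQ) = 1/3·1/2 + 2/3·1/4 = 1/3.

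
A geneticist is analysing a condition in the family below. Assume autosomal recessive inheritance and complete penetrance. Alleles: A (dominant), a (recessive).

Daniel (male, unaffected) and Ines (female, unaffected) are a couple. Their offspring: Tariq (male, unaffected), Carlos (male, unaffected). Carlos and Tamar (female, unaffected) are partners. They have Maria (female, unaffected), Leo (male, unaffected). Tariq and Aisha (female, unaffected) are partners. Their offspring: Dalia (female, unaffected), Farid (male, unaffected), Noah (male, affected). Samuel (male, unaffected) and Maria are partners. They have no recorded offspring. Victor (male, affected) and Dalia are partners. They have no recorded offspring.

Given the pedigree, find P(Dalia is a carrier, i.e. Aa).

2/3

Tariq is unaffected so carries A and passed a to Noah (aa), so Tariq is Aa.
Aisha is unaffected so carries A and passed a to Noah (aa), so Aisha is Aa.
Their cross gives offspring ratios 1/4 AA : 1/2 Aa : 1/4 aa. Conditioning on Dalia being unaffected, P(Aa) = 1/2 / 3/4 = 2/3.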